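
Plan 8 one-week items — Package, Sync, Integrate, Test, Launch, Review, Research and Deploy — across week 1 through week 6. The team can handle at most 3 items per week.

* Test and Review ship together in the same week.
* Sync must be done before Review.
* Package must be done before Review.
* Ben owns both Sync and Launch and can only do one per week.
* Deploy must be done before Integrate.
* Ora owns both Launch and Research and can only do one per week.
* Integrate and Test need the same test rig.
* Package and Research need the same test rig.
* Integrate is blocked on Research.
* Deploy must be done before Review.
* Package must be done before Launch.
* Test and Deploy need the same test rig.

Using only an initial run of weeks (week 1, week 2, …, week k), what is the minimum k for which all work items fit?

The precedence chain requires at least 2 distinct weeks.
With at most 3 per week and 8 work items, at least 3 weeks are needed.
3 works (last occupied week: week 3): for example Research -> week 2; Deploy -> week 1; Launch -> week 3; Test -> week 2; Sync -> week 1; Review -> week 2; Integrate -> week 3; Package -> week 1.

3 weeks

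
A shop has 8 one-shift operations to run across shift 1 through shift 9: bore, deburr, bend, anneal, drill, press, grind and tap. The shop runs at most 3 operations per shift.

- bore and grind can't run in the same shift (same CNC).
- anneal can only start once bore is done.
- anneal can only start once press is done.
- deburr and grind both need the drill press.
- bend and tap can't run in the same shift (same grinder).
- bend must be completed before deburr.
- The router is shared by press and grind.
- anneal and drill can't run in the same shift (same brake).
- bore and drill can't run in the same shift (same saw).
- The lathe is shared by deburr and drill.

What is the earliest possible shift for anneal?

Precedence pushes anneal to at least shift 2.
anneal at shift 2 is achievable: deburr=shift 2, tap=shift 2, anneal=shift 2, grind=shift 3, bore=shift 1, drill=shift 3, press=shift 1, bend=shift 1.

shift 2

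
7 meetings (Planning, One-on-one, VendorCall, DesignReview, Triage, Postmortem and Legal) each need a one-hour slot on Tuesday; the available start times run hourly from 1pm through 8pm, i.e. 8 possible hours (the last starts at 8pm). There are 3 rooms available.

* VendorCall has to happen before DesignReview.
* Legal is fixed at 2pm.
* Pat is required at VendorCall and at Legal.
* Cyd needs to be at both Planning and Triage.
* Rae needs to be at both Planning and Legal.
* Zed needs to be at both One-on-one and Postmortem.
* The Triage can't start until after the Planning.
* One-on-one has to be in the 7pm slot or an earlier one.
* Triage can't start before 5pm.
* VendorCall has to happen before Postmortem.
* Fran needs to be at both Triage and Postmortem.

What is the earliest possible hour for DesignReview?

Precedence pushes DesignReview to at least 2pm.
DesignReview at 2pm is achievable: DesignReview -> 2pm, Triage -> 5pm, VendorCall -> 1pm, One-on-one -> 1pm, Planning -> 1pm, Legal -> 2pm, Postmortem -> 2pm.

2pm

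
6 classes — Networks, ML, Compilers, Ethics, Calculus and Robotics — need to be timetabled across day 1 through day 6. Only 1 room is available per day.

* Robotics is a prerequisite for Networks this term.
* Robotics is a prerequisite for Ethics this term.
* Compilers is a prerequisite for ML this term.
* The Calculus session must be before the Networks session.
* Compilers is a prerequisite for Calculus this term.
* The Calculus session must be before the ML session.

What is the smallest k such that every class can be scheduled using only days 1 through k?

6 days

The precedence chain requires at least 3 distinct days.
With at most 1 per day and 6 classes, at least 6 days are needed.
6 works (last occupied day: day 6): for example Ethics=day 6, Calculus=day 2, Networks=day 4, Compilers=day 1, Robotics=day 3, ML=day 5.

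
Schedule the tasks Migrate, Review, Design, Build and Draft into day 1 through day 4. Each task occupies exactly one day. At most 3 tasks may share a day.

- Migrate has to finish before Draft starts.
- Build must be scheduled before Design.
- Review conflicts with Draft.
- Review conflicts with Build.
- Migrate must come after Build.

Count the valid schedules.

22

Splitting on Migrate: it can be day 2 (12), day 3 (10). Listing each branch's schedules as (Review, Design, Build, Draft) by day number:
Migrate=day 2: (2,2,1,3) (2,2,1,4) (2,3,1,3) (2,3,1,4) (2,4,1,3) (2,4,1,4) (3,2,1,4) (3,3,1,4) (3,4,1,4) (4,2,1,3) (4,3,1,3) (4,4,1,3) — 12.
Migrate=day 3: (1,3,2,4) (1,4,2,4) (2,2,1,4) (2,3,1,4) (2,4,1,4) (3,2,1,4) (3,3,1,4) (3,3,2,4) (3,4,1,4) (3,4,2,4) — 10.
Summing: 12 + 10 = 22.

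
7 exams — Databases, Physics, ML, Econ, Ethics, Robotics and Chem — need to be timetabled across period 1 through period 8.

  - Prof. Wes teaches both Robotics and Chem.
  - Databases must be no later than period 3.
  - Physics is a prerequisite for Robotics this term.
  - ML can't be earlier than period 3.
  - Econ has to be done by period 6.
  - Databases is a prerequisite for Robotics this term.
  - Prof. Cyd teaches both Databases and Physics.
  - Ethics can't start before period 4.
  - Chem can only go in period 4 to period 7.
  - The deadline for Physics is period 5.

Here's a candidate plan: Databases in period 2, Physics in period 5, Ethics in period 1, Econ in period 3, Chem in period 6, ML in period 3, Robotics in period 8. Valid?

Physics is a prerequisite for Robotics this term — holds.
Databases is a prerequisite for Robotics this term — holds.
Prof. Wes teaches both Robotics and Chem — holds.
Databases must be no later than period 3 — holds.
ML can't be earlier than period 3 — holds.
Chem can only go in period 4 to period 7 — holds.
Econ has to be done by period 6 — holds.
Ethics can't start before period 4 — violated.
Prof. Cyd teaches both Databases and Physics — holds.
The deadline for Physics is period 5 — holds.

No. Ethics can't start before period 4 is not satisfied.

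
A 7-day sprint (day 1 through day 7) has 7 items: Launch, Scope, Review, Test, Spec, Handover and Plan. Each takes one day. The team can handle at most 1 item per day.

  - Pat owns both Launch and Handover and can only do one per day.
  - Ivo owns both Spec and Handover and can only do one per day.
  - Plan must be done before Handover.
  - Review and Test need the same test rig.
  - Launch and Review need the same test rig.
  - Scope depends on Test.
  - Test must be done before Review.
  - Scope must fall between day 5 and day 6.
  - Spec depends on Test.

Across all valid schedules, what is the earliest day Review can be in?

day 2

Precedence pushes Review to at least day 2.
Review at day 2 is achievable: Handover=day 6, Test=day 1, Spec=day 3, Review=day 2, Plan=day 4, Launch=day 7, Scope=day 5.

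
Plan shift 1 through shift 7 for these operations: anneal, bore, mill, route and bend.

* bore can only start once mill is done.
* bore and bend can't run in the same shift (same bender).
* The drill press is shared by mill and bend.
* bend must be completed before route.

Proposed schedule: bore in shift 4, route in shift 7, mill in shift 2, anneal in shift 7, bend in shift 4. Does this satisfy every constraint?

bend must be completed before route — holds.
bore and bend can't run in the same shift (same bender) — violated.
bore can only start once mill is done — holds.
The drill press is shared by mill and bend — holds.

Invalid. bore and bend can't run in the same shift (same bender).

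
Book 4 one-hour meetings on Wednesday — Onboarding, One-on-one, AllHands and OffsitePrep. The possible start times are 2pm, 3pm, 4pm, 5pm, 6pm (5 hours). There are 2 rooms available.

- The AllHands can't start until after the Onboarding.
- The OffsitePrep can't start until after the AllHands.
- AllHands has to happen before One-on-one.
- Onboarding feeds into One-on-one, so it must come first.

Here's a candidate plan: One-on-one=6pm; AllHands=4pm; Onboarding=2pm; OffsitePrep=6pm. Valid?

Onboarding feeds into One-on-one, so it must come first — holds.
There are 2 rooms available — holds.
AllHands has to happen before One-on-one — holds.
The AllHands can't start until after the Onboarding — holds.
The OffsitePrep can't start until after the AllHands — holds.

Yes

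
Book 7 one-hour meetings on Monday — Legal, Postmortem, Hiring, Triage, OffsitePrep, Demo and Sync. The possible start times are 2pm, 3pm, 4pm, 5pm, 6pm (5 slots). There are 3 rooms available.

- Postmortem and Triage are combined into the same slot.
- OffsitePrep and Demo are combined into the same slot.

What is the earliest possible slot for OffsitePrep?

2pm

OffsitePrep at 2pm is achievable: Postmortem in 3pm; Hiring in 3pm; Sync in 4pm; Demo in 2pm; OffsitePrep in 2pm; Legal in 2pm; Triage in 3pm.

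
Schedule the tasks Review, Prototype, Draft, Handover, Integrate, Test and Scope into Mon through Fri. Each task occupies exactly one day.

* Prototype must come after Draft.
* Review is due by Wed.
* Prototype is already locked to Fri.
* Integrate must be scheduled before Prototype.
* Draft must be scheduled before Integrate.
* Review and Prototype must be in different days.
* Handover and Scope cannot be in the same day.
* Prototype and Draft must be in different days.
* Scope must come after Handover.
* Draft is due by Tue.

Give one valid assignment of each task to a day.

Handover in Mon; Review in Mon; Prototype in Fri; Draft in Mon; Integrate in Tue; Test in Mon; Scope in Tue

Checking: Draft(Mon) before Integrate(Tue); Draft(Mon) before Prototype(Fri); Integrate(Tue) before Prototype(Fri); Handover(Mon) before Scope(Tue); Review(Mon) != Prototype(Fri); Prototype(Fri) != Draft(Mon); Handover(Mon) != Scope(Tue); Draft=Mon in [Mon,Tue]; Review=Mon in [Mon,Wed]; Prototype=Fri in [Fri,Fri].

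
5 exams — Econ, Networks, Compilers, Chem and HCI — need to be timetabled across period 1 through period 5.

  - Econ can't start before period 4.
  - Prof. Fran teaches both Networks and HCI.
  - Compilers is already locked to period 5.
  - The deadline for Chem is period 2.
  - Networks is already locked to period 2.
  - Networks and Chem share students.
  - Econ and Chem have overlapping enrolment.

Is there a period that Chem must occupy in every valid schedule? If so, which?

Chem's window is period 1–period 2.
Networks is fixed at period 2, and Chem can't share a period with Networks.
So Chem must be period 1.

period 1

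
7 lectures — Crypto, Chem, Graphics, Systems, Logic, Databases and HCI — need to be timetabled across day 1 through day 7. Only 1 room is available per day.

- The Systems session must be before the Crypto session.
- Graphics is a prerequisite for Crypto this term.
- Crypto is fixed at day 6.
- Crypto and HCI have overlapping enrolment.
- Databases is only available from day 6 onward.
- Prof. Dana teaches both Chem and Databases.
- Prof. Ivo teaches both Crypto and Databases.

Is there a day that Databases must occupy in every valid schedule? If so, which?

Databases's window is day 6–day 7.
Crypto is fixed at day 6, and Databases can't share a day with Crypto.
So Databases must be day 7.

day 7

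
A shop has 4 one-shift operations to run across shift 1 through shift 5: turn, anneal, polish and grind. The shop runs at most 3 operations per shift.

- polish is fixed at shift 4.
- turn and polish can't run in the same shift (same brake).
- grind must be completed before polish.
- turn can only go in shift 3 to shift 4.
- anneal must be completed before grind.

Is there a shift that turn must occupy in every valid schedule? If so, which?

turn's window is shift 3–shift 4.
polish is fixed at shift 4, and turn can't share a shift with polish.
So turn must be shift 3.

shift 3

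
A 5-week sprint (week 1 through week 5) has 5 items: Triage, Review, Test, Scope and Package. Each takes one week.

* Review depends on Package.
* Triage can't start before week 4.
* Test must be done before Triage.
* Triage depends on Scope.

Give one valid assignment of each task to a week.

Review=week 2, Scope=week 1, Package=week 1, Test=week 1, Triage=week 4

Checking: Test(week 1) before Triage(week 4); Package(week 1) before Review(week 2); Scope(week 1) before Triage(week 4); Triage=week 4 in [week 4,week 5].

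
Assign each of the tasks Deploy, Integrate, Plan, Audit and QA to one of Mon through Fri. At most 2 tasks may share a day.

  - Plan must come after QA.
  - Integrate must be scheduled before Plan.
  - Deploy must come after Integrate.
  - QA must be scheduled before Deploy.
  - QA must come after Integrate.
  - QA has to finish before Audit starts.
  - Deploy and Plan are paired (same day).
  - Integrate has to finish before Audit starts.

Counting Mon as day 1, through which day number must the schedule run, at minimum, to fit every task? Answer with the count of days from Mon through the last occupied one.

4

The precedence chain requires at least 3 distinct days.
With at most 2 per day and 5 tasks, at least 3 days are needed.
Could 3 days be enough, i.e. nothing placed later than Wed? No: Plan must come after Integrate (at Mon or later) → {Tue, Wed}; Integrate must come before Plan (at Wed or earlier) → {Mon, Tue}; Deploy must come after Integrate (at Mon or later) → {Tue, Wed}; QA must come after Integrate (at Mon or later) → {Tue, Wed}; Audit must come after Integrate (at Mon or later) → {Tue, Wed}; Deploy must come after QA (at Tue or later) → {Wed}; QA must come before Deploy (at Wed or earlier) → {Tue}; Audit must come after QA (at Tue or later) → {Wed}; Plan must come after QA (at Tue or later) → {Wed}; that puts Deploy, Plan and Audit all in Wed — more than 2 per day.
So 3 days is not enough.
4 works (last occupied day: Thu): for example Plan=Wed; Audit=Thu; QA=Tue; Integrate=Mon; Deploy=Wed.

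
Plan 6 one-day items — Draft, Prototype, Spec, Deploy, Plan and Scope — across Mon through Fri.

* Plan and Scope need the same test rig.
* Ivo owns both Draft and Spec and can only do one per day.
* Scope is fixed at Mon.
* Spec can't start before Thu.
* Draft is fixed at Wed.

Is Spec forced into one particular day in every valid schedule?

No

Spec can be Thu (e.g. Draft -> Wed; Deploy -> Mon; Spec -> Thu; Scope -> Mon; Plan -> Tue; Prototype -> Mon) or Fri (e.g. Scope -> Mon; Prototype -> Mon; Draft -> Wed; Deploy -> Mon; Spec -> Fri; Plan -> Tue).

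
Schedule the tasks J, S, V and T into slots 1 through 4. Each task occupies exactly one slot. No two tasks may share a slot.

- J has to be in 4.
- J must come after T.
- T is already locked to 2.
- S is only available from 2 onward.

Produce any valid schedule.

J in 4; T in 2; V in 1; S in 3

Checking: T(2) before J(4); T=2 in [2,2]; S=3 in [2,4]; J=4 in [4,4]; max 1 per slot (cap 1).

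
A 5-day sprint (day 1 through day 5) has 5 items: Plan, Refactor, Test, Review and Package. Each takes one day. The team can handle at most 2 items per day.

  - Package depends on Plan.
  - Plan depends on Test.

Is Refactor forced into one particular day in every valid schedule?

No

Refactor can be day 1 (e.g. Refactor in day 1; Test in day 1; Review in day 2; Plan in day 2; Package in day 3) or day 2 (e.g. Package in day 3, Refactor in day 2, Test in day 1, Plan in day 2, Review in day 1).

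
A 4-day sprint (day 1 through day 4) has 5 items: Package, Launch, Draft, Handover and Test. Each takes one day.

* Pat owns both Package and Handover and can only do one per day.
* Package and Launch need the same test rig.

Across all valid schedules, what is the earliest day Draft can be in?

Draft at day 1 is achievable: Package -> day 1, Test -> day 1, Launch -> day 2, Handover -> day 2, Draft -> day 1.

day 1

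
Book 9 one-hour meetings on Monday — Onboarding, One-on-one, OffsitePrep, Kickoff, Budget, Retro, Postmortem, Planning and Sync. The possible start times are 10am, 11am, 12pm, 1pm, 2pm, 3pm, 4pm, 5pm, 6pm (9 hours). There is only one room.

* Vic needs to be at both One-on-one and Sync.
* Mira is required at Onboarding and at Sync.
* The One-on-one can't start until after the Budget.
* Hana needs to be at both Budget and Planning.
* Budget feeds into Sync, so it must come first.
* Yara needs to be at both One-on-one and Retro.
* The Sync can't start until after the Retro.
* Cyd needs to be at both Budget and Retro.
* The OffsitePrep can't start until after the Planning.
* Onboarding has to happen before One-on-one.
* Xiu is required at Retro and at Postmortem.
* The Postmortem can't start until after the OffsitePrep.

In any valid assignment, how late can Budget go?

Downstream work caps Budget at 5pm.
Budget at 4pm is achievable: OffsitePrep in 11am; Kickoff in 3pm; Onboarding in 12pm; Budget in 4pm; Retro in 1pm; One-on-one in 5pm; Sync in 6pm; Planning in 10am; Postmortem in 2pm.
Nothing later works — the conflict and capacity constraints rule out every hour after 4pm.

4pm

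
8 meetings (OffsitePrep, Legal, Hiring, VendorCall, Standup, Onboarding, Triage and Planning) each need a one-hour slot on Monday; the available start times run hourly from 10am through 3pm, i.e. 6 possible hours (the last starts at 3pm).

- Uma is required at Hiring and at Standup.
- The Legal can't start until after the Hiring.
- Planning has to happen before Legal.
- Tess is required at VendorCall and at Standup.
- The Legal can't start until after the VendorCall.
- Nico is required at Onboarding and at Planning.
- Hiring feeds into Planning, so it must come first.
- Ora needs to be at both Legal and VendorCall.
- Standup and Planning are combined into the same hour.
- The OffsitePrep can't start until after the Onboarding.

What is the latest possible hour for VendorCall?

Downstream work caps VendorCall at 2pm.
VendorCall at 2pm is achievable: Legal in 3pm, Triage in 10am, Standup in 11am, Onboarding in 10am, VendorCall in 2pm, Hiring in 10am, OffsitePrep in 11am, Planning in 11am.

2pm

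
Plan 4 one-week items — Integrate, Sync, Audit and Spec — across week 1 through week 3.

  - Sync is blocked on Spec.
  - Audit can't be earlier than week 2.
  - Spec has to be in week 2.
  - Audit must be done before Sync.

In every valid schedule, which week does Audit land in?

Audit is available from week 2; downstream work caps Audit at week 2.
So Audit is pinned to week 2.

week 2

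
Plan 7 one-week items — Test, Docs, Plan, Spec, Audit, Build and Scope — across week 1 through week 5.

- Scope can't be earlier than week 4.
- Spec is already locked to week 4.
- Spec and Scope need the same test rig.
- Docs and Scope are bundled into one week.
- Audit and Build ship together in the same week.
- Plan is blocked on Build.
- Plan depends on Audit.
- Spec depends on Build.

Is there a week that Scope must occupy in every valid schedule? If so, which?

Scope's window is week 4–week 5.
Spec is fixed at week 4, and Scope can't share a week with Spec.
So Scope must be week 5.

week 5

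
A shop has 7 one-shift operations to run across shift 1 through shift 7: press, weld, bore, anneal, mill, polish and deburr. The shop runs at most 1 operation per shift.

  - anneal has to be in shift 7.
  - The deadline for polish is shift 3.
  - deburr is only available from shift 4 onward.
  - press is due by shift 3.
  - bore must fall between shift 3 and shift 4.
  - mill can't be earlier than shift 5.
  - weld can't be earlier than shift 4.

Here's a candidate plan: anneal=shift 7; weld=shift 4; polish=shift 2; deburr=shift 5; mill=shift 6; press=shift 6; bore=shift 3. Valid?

mill can't be earlier than shift 5 — holds.
bore must fall between shift 3 and shift 4 — holds.
press is due by shift 3 — violated.
The deadline for polish is shift 3 — holds.
weld can't be earlier than shift 4 — holds.
anneal has to be in shift 7 — holds.
The shop runs at most 1 operation per shift — violated.
deburr is only available from shift 4 onward — holds.

No. press is due by shift 3 is not satisfied.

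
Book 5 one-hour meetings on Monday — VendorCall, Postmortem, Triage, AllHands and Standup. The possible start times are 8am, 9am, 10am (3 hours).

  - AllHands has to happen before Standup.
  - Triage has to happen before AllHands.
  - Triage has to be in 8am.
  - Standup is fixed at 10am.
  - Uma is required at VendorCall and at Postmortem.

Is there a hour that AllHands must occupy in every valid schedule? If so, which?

Triage is fixed at 8am and must come before AllHands, so AllHands is at least 9am.
Standup is fixed at 10am and must come after AllHands, so AllHands is at most 9am.
So AllHands must be 9am.

9am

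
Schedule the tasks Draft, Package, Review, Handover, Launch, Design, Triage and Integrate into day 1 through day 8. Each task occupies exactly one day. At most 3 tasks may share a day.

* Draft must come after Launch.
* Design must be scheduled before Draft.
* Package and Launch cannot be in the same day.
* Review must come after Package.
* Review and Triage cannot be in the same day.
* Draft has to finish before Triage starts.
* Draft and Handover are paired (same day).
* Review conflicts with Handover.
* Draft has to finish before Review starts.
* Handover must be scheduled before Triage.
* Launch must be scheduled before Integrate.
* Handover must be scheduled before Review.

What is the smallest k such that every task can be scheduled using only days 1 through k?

4

The precedence chain requires at least 3 distinct days.
With at most 3 per day and 8 tasks, at least 3 days are needed.
Could 3 days be enough, i.e. nothing placed later than day 3? No: Review must come after Package (at day 1 or later) → {day 2, day 3}; Draft must come after Design (at day 1 or later) → {day 2, day 3}; Triage must come after Draft (at day 2 or later) → {day 3}; Draft must come before Triage (at day 3 or earlier) → {day 2}; Review must come after Draft (at day 2 or later) → {day 3}; Triage can't share with Review (day 3) → nothing is left.
So 3 days is not enough.
4 works (last occupied day: day 4): for example Handover=day 2; Draft=day 2; Integrate=day 3; Design=day 1; Package=day 2; Review=day 3; Launch=day 1; Triage=day 4.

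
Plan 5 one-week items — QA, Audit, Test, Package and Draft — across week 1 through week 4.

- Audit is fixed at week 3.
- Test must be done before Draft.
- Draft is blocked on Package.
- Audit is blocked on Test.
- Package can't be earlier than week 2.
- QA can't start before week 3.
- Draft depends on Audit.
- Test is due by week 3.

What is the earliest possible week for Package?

week 2

Package is available from week 2; downstream work caps Package at week 3.
Package at week 2 is achievable: Audit=week 3; Draft=week 4; QA=week 3; Test=week 1; Package=week 2.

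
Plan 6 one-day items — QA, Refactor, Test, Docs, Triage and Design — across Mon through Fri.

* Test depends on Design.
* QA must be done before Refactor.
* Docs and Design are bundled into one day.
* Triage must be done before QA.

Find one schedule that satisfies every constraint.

Refactor -> Wed, Test -> Tue, Triage -> Mon, Docs -> Mon, QA -> Tue, Design -> Mon

Checking: Design(Mon) before Test(Tue); QA(Tue) before Refactor(Wed); Triage(Mon) before QA(Tue); Docs = Design = Mon.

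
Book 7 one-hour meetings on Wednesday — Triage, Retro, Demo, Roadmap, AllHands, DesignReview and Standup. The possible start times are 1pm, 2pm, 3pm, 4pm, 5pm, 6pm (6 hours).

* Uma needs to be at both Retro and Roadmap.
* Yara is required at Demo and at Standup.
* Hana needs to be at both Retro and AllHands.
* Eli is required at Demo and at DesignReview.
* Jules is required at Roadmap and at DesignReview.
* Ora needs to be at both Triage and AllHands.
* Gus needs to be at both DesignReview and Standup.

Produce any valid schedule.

Triage -> 1pm, Retro -> 1pm, DesignReview -> 3pm, Roadmap -> 2pm, Standup -> 2pm, Demo -> 1pm, AllHands -> 2pm

Checking: Triage(1pm) != AllHands(2pm); Retro(1pm) != AllHands(2pm); Retro(1pm) != Roadmap(2pm); Roadmap(2pm) != DesignReview(3pm); Demo(1pm) != Standup(2pm); DesignReview(3pm) != Standup(2pm); Demo(1pm) != DesignReview(3pm).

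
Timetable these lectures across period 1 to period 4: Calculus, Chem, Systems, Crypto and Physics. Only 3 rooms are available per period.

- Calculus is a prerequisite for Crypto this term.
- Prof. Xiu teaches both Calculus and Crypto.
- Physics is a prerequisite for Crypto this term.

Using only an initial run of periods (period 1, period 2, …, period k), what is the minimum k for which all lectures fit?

The precedence chain requires at least 2 distinct periods.
With at most 3 per period and 5 lectures, at least 2 periods are needed.
2 works (last occupied period: period 2): for example Calculus in period 1; Systems in period 2; Crypto in period 2; Chem in period 1; Physics in period 1.

2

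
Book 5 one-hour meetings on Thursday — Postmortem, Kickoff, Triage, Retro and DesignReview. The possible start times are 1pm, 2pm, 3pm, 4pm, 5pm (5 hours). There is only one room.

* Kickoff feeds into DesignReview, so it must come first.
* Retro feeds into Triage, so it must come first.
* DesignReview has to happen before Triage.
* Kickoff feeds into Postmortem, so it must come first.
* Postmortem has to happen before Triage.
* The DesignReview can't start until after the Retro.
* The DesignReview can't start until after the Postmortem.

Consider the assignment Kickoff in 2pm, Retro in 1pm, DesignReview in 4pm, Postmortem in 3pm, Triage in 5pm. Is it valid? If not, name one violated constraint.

Valid

Kickoff feeds into Postmortem, so it must come first — holds.
Postmortem has to happen before Triage — holds.
The DesignReview can't start until after the Retro — holds.
There is only one room — holds.
Retro feeds into Triage, so it must come first — holds.
DesignReview has to happen before Triage — holds.
The DesignReview can't start until after the Postmortem — holds.
Kickoff feeds into DesignReview, so it must come first — holds.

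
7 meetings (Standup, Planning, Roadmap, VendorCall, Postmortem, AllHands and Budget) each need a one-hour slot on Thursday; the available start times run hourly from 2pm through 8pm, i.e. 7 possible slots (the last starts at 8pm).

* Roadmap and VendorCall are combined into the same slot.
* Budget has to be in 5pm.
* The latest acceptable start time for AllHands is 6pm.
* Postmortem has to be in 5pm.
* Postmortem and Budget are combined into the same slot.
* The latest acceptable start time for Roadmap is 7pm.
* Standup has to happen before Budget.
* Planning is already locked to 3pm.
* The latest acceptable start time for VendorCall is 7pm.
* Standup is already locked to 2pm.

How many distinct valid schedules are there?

30

Splitting on AllHands: it can be 2pm (6), 3pm (6), 4pm (6), 5pm (6), 6pm (6). Listing each branch's schedules as (Standup, Planning, Roadmap, VendorCall, Postmortem, Budget):
AllHands=2pm: (2pm,3pm,2pm,2pm,5pm,5pm) (2pm,3pm,3pm,3pm,5pm,5pm) (2pm,3pm,4pm,4pm,5pm,5pm) (2pm,3pm,5pm,5pm,5pm,5pm) (2pm,3pm,6pm,6pm,5pm,5pm) (2pm,3pm,7pm,7pm,5pm,5pm) — 6.
AllHands=3pm: (2pm,3pm,2pm,2pm,5pm,5pm) (2pm,3pm,3pm,3pm,5pm,5pm) (2pm,3pm,4pm,4pm,5pm,5pm) (2pm,3pm,5pm,5pm,5pm,5pm) (2pm,3pm,6pm,6pm,5pm,5pm) (2pm,3pm,7pm,7pm,5pm,5pm) — 6.
AllHands=4pm: (2pm,3pm,2pm,2pm,5pm,5pm) (2pm,3pm,3pm,3pm,5pm,5pm) (2pm,3pm,4pm,4pm,5pm,5pm) (2pm,3pm,5pm,5pm,5pm,5pm) (2pm,3pm,6pm,6pm,5pm,5pm) (2pm,3pm,7pm,7pm,5pm,5pm) — 6.
AllHands=5pm: (2pm,3pm,2pm,2pm,5pm,5pm) (2pm,3pm,3pm,3pm,5pm,5pm) (2pm,3pm,4pm,4pm,5pm,5pm) (2pm,3pm,5pm,5pm,5pm,5pm) (2pm,3pm,6pm,6pm,5pm,5pm) (2pm,3pm,7pm,7pm,5pm,5pm) — 6.
AllHands=6pm: (2pm,3pm,2pm,2pm,5pm,5pm) (2pm,3pm,3pm,3pm,5pm,5pm) (2pm,3pm,4pm,4pm,5pm,5pm) (2pm,3pm,5pm,5pm,5pm,5pm) (2pm,3pm,6pm,6pm,5pm,5pm) (2pm,3pm,7pm,7pm,5pm,5pm) — 6.
Summing: 6 + 6 + 6 + 6 + 6 = 30.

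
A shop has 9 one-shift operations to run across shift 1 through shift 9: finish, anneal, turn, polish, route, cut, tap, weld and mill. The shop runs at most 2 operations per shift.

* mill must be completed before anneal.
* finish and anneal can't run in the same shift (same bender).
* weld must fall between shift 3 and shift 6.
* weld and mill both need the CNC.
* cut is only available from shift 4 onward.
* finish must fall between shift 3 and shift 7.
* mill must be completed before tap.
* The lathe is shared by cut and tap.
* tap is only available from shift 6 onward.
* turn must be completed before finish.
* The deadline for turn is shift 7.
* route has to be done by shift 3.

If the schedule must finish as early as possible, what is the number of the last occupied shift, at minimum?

shift 6

The precedence chain requires at least 2 distinct shifts.
With at most 2 per shift and 9 operations, at least 5 shifts are needed.
tap can't be placed before shift 6, so the schedule must run through at least shift 6.
6 works (last occupied shift: shift 6): for example mill in shift 1, tap in shift 6, polish in shift 4, weld in shift 3, cut in shift 4, route in shift 1, anneal in shift 2, turn in shift 2, finish in shift 3.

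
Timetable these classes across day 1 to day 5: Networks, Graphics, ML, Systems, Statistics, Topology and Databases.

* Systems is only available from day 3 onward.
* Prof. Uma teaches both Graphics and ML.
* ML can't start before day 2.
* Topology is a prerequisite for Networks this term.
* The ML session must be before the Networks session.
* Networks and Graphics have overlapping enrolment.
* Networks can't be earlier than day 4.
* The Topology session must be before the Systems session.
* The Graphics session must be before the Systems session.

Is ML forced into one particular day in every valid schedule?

ML can be day 2 (e.g. Systems=day 3, Graphics=day 1, Databases=day 1, Topology=day 1, Networks=day 4, ML=day 2, Statistics=day 1) or day 3 (e.g. Databases=day 1, Topology=day 1, Graphics=day 1, ML=day 3, Networks=day 4, Statistics=day 1, Systems=day 3).

No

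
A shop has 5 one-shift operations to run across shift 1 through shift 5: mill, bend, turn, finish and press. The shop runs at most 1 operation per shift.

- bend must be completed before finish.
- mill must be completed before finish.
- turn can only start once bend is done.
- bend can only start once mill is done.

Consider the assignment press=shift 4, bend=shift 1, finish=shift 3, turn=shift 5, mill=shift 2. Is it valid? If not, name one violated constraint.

No. bend can only start once mill is done is not satisfied.

mill must be completed before finish — holds.
bend can only start once mill is done — violated.
turn can only start once bend is done — holds.
The shop runs at most 1 operation per shift — holds.
bend must be completed before finish — holds.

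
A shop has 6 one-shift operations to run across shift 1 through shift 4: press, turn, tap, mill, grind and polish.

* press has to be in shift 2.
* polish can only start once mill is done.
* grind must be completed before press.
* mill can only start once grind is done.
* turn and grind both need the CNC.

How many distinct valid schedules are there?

Splitting on turn: it can be shift 2 (12), shift 3 (12), shift 4 (12). Listing each branch's schedules as (press, tap, mill, grind, polish) by shift number:
turn=shift 2: (2,1,2,1,3) (2,1,2,1,4) (2,1,3,1,4) (2,2,2,1,3) (2,2,2,1,4) (2,2,3,1,4) (2,3,2,1,3) (2,3,2,1,4) (2,3,3,1,4) (2,4,2,1,3) (2,4,2,1,4) (2,4,3,1,4) — 12.
turn=shift 3: (2,1,2,1,3) (2,1,2,1,4) (2,1,3,1,4) (2,2,2,1,3) (2,2,2,1,4) (2,2,3,1,4) (2,3,2,1,3) (2,3,2,1,4) (2,3,3,1,4) (2,4,2,1,3) (2,4,2,1,4) (2,4,3,1,4) — 12.
turn=shift 4: (2,1,2,1,3) (2,1,2,1,4) (2,1,3,1,4) (2,2,2,1,3) (2,2,2,1,4) (2,2,3,1,4) (2,3,2,1,3) (2,3,2,1,4) (2,3,3,1,4) (2,4,2,1,3) (2,4,2,1,4) (2,4,3,1,4) — 12.
Summing: 12 + 12 + 12 = 36.

36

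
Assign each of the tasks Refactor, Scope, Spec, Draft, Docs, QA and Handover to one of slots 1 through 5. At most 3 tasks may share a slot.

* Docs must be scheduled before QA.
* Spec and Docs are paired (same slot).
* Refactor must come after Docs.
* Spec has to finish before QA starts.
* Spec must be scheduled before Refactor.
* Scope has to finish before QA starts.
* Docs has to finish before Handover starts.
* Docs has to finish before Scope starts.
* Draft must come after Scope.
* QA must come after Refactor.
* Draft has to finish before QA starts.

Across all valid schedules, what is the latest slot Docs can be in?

Downstream work caps Docs at 2.
Docs at 2 is achievable: Handover in 3; Refactor in 3; Draft in 4; Spec in 2; QA in 5; Docs in 2; Scope in 3.

2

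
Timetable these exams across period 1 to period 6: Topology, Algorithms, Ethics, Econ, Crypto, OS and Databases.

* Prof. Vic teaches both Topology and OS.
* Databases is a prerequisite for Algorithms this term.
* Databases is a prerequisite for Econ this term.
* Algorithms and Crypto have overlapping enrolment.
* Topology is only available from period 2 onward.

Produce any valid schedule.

Ethics=period 1; Databases=period 1; Crypto=period 1; OS=period 1; Topology=period 2; Algorithms=period 2; Econ=period 2

Checking: Databases(period 1) before Econ(period 2); Databases(period 1) before Algorithms(period 2); Algorithms(period 2) != Crypto(period 1); Topology(period 2) != OS(period 1); Topology=period 2 in [period 2,period 6].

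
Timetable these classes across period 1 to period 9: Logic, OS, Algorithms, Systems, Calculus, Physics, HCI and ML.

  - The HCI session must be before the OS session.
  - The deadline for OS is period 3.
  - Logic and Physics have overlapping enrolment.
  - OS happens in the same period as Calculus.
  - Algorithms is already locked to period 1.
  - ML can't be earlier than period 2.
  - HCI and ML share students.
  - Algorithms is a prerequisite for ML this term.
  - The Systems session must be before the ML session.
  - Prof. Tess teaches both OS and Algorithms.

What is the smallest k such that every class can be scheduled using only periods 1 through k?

The precedence chain requires at least 2 distinct periods.
2 works (last occupied period: period 2): for example OS -> period 2; Physics -> period 2; Logic -> period 1; Algorithms -> period 1; ML -> period 2; Calculus -> period 2; HCI -> period 1; Systems -> period 1.

2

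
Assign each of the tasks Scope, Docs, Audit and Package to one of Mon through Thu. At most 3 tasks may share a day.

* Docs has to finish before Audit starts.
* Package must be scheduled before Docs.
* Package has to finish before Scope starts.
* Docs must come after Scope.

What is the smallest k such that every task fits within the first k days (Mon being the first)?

The precedence chain requires at least 4 distinct days.
With at most 3 per day and 4 tasks, at least 2 days are needed.
4 works (last occupied day: Thu): for example Scope -> Tue; Audit -> Thu; Package -> Mon; Docs -> Wed.

4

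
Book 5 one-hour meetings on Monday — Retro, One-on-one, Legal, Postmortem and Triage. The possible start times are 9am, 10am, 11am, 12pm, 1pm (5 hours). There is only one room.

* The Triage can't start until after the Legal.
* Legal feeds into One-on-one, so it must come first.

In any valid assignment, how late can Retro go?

1pm

Retro at 1pm is achievable: Triage in 11am, One-on-one in 10am, Retro in 1pm, Postmortem in 12pm, Legal in 9am.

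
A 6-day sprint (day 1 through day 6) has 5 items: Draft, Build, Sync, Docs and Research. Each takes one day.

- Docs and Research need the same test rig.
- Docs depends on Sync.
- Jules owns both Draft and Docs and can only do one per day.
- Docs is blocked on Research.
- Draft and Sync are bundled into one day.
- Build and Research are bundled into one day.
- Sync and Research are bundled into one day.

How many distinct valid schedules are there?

Splitting on Draft: it can be day 1 (5), day 2 (4), day 3 (3), day 4 (2), day 5 (1). Listing each branch's schedules as (Build, Sync, Docs, Research) by day number:
Draft=day 1: (1,1,2,1) (1,1,3,1) (1,1,4,1) (1,1,5,1) (1,1,6,1) — 5.
Draft=day 2: (2,2,3,2) (2,2,4,2) (2,2,5,2) (2,2,6,2) — 4.
Draft=day 3: (3,3,4,3) (3,3,5,3) (3,3,6,3) — 3.
Draft=day 4: (4,4,5,4) (4,4,6,4) — 2.
Draft=day 5: (5,5,6,5) — 1.
Summing: 5 + 4 + 3 + 2 + 1 = 15.

15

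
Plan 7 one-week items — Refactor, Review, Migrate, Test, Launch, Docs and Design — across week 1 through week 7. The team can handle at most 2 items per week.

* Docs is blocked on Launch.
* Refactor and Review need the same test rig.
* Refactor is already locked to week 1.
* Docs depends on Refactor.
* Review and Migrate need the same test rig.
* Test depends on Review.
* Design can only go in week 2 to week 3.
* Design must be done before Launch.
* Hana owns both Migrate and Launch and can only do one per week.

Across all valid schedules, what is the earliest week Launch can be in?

week 3

Precedence pushes Launch to at least week 3; downstream work caps Launch at week 6.
Launch at week 3 is achievable: Review in week 2; Design in week 2; Docs in week 4; Migrate in week 1; Test in week 3; Launch in week 3; Refactor in week 1.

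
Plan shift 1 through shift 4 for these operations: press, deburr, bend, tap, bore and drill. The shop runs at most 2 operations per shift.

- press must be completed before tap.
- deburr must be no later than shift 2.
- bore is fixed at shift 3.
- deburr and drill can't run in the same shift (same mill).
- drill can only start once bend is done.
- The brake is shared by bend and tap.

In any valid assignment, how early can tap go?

Precedence pushes tap to at least shift 2.
tap at shift 2 is achievable: press=shift 1; bore=shift 3; deburr=shift 1; tap=shift 2; bend=shift 3; drill=shift 4.

shift 2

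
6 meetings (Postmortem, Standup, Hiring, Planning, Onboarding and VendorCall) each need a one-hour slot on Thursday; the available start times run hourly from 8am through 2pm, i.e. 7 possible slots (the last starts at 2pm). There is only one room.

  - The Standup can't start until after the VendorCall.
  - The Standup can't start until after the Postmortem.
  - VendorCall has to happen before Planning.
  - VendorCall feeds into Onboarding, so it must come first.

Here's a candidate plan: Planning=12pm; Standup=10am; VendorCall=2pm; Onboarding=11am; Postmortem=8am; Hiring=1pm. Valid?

VendorCall has to happen before Planning — violated.
There is only one room — holds.
The Standup can't start until after the Postmortem — holds.
The Standup can't start until after the VendorCall — violated.
VendorCall feeds into Onboarding, so it must come first — violated.

No. The Standup can't start until after the VendorCall is not satisfied.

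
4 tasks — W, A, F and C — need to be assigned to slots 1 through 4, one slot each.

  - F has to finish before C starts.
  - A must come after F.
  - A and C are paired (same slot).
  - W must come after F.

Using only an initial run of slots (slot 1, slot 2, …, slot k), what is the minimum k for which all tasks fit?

2

The precedence chain requires at least 2 distinct slots.
2 works (last occupied slot: 2): for example C=2; A=2; F=1; W=2.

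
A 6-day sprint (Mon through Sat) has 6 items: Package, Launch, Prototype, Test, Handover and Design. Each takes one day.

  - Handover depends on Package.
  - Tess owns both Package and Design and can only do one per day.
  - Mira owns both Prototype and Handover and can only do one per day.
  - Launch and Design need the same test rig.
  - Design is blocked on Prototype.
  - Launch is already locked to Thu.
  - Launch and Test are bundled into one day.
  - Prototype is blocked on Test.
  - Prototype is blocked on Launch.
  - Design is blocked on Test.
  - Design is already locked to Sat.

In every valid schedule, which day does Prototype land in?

Launch is fixed at Thu and must come before Prototype, so Prototype is at least Fri.
Design is fixed at Sat and must come after Prototype, so Prototype is at most Fri.
So Prototype must be Fri.

Fri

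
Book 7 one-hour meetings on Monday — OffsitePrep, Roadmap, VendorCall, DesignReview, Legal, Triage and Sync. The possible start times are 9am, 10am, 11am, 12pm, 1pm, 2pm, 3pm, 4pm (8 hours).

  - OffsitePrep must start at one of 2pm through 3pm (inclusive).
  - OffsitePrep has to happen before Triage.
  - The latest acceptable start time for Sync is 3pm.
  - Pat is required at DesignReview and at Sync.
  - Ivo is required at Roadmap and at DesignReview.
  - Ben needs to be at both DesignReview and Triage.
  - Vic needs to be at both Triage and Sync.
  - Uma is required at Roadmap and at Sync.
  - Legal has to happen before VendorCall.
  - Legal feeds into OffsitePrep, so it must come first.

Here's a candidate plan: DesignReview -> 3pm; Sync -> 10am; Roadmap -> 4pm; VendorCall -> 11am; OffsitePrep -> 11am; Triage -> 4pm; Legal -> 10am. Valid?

Legal has to happen before VendorCall — holds.
Ivo is required at Roadmap and at DesignReview — holds.
The latest acceptable start time for Sync is 3pm — holds.
Uma is required at Roadmap and at Sync — holds.
OffsitePrep must start at one of 2pm through 3pm (inclusive) — violated.
Pat is required at DesignReview and at Sync — holds.
Vic needs to be at both Triage and Sync — holds.
Legal feeds into OffsitePrep, so it must come first — holds.
Ben needs to be at both DesignReview and Triage — holds.
OffsitePrep has to happen before Triage — holds.

Invalid. OffsitePrep must start at one of 2pm through 3pm (inclusive).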